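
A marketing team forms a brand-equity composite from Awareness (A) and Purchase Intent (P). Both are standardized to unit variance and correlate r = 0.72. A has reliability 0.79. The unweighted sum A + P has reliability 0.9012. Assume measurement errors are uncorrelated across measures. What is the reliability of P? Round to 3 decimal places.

Var(A+P) = 2 + 2·0.72 = 3.440.
True-score variance = ρ_A + ρ_P + 2·0.72, so 0.9012 = (0.79 + ρ_P + 1.44) / 3.440.
ρ_P = 0.9012·3.440 − 0.79 − 1.44 = 0.870.

0.870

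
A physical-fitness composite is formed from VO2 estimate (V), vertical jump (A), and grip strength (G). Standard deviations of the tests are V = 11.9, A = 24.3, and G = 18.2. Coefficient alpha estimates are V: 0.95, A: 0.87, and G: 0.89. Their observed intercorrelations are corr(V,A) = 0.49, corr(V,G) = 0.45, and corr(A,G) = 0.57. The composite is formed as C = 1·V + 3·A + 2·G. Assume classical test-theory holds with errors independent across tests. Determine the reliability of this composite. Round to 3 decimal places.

0.924

Var(C) = 11.9² + 3²·24.3² + 2²·18.2² + 2·[3·11.9·24.3·0.49 + 2·11.9·18.2·0.45 + 6·24.3·18.2·0.57] = 6780.98 + 4265.06 = 11046.
With uncorrelated errors the cross-covariances are all true-score covariance, so they carry over unchanged; only the diagonal terms shrink to ρᵢσᵢ².
True-score variance = [11.9²·0.95 + 3²·24.3²·0.87 + 2²·18.2²·0.89] + 4265.06 = 5937.28 + 4265.06 = 10202.3.
Reliability = 10202.3 / 11046 = 0.924.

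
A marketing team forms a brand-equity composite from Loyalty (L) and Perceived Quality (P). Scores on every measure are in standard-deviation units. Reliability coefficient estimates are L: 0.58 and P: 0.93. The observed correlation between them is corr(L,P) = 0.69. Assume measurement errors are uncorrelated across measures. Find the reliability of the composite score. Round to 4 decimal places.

0.8550

Var(L+P) = 2 + 2·[0.69] = 2 + 1.38 = 3.38.
Because errors are independent across components, Cov(Tᵢ,Tⱼ) = Cov(Xᵢ,Xⱼ); the off-diagonal part of the true-score variance is the same as above.
True-score variance = [0.58 + 0.93] + 1.38 = 1.51 + 1.38 = 2.89.
Reliability = 2.89 / 3.38 = 0.8550.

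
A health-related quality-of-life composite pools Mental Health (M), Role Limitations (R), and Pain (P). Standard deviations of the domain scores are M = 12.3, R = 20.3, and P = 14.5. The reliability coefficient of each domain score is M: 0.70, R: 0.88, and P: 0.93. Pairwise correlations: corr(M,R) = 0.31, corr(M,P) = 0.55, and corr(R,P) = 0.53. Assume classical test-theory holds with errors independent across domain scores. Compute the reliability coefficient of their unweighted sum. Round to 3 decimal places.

0.924

Var(M+R+P) = 12.3² + 20.3² + 14.5² + 2·[12.3·20.3·0.31 + 12.3·14.5·0.55 + 20.3·14.5·0.53] = 773.63 + 663.004 = 1436.63.
Under uncorrelated errors the observed covariances equal the true-score covariances, so only the own-variance terms attenuate.
True-score variance = [12.3²·0.70 + 20.3²·0.88 + 14.5²·0.93] + 663.004 = 664.075 + 663.004 = 1327.08.
Reliability = 1327.08 / 1436.63 = 0.924.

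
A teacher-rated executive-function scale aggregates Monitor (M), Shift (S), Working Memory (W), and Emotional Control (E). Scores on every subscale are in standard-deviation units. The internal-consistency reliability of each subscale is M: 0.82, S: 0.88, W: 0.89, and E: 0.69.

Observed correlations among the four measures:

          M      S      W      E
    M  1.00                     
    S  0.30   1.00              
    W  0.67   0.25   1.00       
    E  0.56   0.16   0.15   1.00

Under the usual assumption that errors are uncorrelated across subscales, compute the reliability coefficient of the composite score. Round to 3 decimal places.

0.912

Var(M+S+W+E) = 4 + 2·[0.30 + 0.67 + 0.56 + 0.25 + 0.16 + 0.15] = 4 + 4.18 = 8.18.
Because errors are independent across components, Cov(Tᵢ,Tⱼ) = Cov(Xᵢ,Xⱼ); the off-diagonal part of the true-score variance is the same as above.
True-score variance = [0.82 + 0.88 + 0.89 + 0.69] + 4.18 = 3.28 + 4.18 = 7.46.
Reliability = 7.46 / 8.18 = 0.912.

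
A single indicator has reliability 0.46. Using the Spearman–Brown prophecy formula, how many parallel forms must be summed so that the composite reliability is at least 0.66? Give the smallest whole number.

k ≥ ρ*(1−ρ₁)/(ρ₁(1−ρ*)) = 0.66·0.54 / (0.46·0.34) = 2.279.
Smallest integer k = 3.

3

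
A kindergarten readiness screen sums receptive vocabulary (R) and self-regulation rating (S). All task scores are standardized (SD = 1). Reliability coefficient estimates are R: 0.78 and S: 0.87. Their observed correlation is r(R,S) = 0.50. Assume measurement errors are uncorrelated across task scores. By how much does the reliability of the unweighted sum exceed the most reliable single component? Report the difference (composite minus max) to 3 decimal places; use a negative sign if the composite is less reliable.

Var(sum) = 2 + 1 = 3; true-score variance = 1.65 + 1 = 2.65; composite reliability = 0.8833.
Max component reliability = 0.8700.
Difference = 0.8833 − 0.8700 = 0.013.

0.013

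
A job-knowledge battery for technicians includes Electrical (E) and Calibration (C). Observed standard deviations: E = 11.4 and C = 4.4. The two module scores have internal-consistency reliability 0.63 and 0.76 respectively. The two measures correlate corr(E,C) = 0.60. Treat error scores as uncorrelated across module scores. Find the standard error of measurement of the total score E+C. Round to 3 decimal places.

7.262

Var(total) = 149.32 + 60.192 = 209.512.
True-score variance = 96.5884 + 60.192 = 156.78, so reliability = 0.7483.
Error variance = 209.512 − 156.78 = 52.7316; SEM = √52.7316 = 7.262.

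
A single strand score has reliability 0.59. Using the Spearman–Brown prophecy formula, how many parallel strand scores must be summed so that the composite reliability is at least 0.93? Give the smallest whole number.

k ≥ ρ*(1−ρ₁)/(ρ₁(1−ρ*)) = 0.93·0.41 / (0.59·0.07) = 9.232.
Smallest integer k = 10.

10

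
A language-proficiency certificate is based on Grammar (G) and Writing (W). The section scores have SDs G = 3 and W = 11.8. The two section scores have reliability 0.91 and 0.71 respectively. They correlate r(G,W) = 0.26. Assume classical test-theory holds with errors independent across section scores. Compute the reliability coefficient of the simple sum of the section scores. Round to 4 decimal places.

0.7528

Var(G+W) = 3² + 11.8² + 2·[3·11.8·0.26] = 148.24 + 18.408 = 166.648.
With uncorrelated errors the cross-covariances are all true-score covariance, so they carry over unchanged; only the diagonal terms shrink to ρᵢσᵢ².
True-score variance = [3²·0.91 + 11.8²·0.71] + 18.408 = 107.05 + 18.408 = 125.458.
Reliability = 125.458 / 166.648 = 0.7528.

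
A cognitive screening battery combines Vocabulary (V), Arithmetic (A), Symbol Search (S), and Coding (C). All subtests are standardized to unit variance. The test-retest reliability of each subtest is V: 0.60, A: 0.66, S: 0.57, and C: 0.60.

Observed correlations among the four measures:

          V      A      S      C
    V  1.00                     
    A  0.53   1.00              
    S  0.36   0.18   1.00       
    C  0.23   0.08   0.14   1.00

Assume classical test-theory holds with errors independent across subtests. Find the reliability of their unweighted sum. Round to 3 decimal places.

0.777

Var(V+A+S+C) = 4 + 2·[0.53 + 0.36 + 0.23 + 0.18 + 0.08 + 0.14] = 4 + 3.04 = 7.04.
Because errors are independent across components, Cov(Tᵢ,Tⱼ) = Cov(Xᵢ,Xⱼ); the off-diagonal part of the true-score variance is the same as above.
True-score variance = [0.60 + 0.66 + 0.57 + 0.60] + 3.04 = 2.43 + 3.04 = 5.47.
Reliability = 5.47 / 7.04 = 0.777.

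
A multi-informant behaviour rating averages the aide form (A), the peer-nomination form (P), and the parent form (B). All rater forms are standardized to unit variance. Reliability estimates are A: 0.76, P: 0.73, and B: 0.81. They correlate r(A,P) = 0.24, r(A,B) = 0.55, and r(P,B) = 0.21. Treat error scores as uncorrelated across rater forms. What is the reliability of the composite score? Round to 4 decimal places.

Var(A+P+B) = 3 + 2·[0.24 + 0.55 + 0.21] = 3 + 2 = 5.
Under uncorrelated errors the observed covariances equal the true-score covariances, so only the own-variance terms attenuate.
True-score variance = [0.76 + 0.73 + 0.81] + 2 = 2.3 + 2 = 4.3.
Reliability = 4.3 / 5 = 0.8600.

0.8600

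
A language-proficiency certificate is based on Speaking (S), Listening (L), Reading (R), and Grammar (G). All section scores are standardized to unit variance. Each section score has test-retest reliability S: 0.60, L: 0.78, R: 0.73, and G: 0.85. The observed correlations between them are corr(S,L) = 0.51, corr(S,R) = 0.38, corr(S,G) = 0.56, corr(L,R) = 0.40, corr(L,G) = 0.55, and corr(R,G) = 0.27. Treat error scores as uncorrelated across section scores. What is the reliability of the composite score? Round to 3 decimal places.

Var(S+L+R+G) = 4 + 2·[0.51 + 0.38 + 0.56 + 0.40 + 0.55 + 0.27] = 4 + 5.34 = 9.34.
Because errors are independent across components, Cov(Tᵢ,Tⱼ) = Cov(Xᵢ,Xⱼ); the off-diagonal part of the true-score variance is the same as above.
True-score variance = [0.60 + 0.78 + 0.73 + 0.85] + 5.34 = 2.96 + 5.34 = 8.3.
Reliability = 8.3 / 9.34 = 0.889.

0.889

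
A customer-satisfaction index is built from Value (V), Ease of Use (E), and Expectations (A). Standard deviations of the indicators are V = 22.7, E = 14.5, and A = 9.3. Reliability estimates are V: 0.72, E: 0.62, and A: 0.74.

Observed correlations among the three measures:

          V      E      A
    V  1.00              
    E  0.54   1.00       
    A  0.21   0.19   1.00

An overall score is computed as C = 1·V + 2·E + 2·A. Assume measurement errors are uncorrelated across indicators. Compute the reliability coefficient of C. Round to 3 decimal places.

0.802

Var(C) = 22.7² + 2²·14.5² + 2²·9.3² + 2·[2·22.7·14.5·0.54 + 2·22.7·9.3·0.21 + 4·14.5·9.3·0.19] = 1702.25 + 1093.27 = 2795.52.
Under uncorrelated errors the observed covariances equal the true-score covariances, so only the own-variance terms attenuate.
True-score variance = [22.7²·0.72 + 2²·14.5²·0.62 + 2²·9.3²·0.74] + 1093.27 = 1148.44 + 1093.27 = 2241.71.
Reliability = 2241.71 / 2795.52 = 0.802.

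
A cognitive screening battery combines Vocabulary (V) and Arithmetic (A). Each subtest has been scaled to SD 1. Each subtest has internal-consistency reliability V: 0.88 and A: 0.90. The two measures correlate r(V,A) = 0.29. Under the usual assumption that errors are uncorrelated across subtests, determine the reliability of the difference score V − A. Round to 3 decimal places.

Var(V−A) = 1 + 1 − 2·0.29 = 2 − 0.58 = 1.42.
With uncorrelated errors the cross-covariances are all true-score covariance, so they carry over unchanged; only the diagonal terms shrink to ρᵢσᵢ².
True-score variance = [0.88 + 0.90] − 0.58 = 1.78 − 0.58 = 1.2.
Reliability = 1.2 / 1.42 = 0.845.

0.845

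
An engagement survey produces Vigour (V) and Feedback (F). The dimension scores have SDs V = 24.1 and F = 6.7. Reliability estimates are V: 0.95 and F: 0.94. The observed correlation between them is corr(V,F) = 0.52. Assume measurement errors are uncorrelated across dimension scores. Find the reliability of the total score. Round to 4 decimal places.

Var(V+F) = 24.1² + 6.7² + 2·[24.1·6.7·0.52] = 625.7 + 167.929 = 793.629.
With uncorrelated errors the cross-covariances are all true-score covariance, so they carry over unchanged; only the diagonal terms shrink to ρᵢσᵢ².
True-score variance = [24.1²·0.95 + 6.7²·0.94] + 167.929 = 593.966 + 167.929 = 761.895.
Reliability = 761.895 / 793.629 = 0.9600.

0.9600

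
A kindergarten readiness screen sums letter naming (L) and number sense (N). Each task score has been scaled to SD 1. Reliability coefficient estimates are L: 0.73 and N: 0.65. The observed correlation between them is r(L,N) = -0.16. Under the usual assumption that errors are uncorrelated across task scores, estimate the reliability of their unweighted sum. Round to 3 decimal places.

0.631

Var(L+N) = 2 + 2·[(-0.16)] = 2 − 0.32 = 1.68.
Because errors are independent across components, Cov(Tᵢ,Tⱼ) = Cov(Xᵢ,Xⱼ); the off-diagonal part of the true-score variance is the same as above.
True-score variance = [0.73 + 0.65] − 0.32 = 1.38 − 0.32 = 1.06.
Reliability = 1.06 / 1.68 = 0.631.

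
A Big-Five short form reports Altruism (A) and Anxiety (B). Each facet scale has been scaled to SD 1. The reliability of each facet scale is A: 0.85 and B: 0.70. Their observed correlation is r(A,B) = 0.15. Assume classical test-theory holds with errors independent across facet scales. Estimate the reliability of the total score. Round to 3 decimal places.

0.804

Var(A+B) = 2 + 2·[0.15] = 2 + 0.3 = 2.3.
Under uncorrelated errors the observed covariances equal the true-score covariances, so only the own-variance terms attenuate.
True-score variance = [0.85 + 0.70] + 0.3 = 1.55 + 0.3 = 1.85.
Reliability = 1.85 / 2.3 = 0.804.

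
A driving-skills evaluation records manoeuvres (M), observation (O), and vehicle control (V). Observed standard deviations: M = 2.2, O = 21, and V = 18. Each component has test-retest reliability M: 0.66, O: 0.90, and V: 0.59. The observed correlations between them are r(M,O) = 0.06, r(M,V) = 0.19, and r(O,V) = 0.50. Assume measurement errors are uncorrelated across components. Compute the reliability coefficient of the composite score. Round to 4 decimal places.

Var(M+O+V) = 2.2² + 21² + 18² + 2·[2.2·21·0.06 + 2.2·18·0.19 + 21·18·0.50] = 769.84 + 398.592 = 1168.43.
Under uncorrelated errors the observed covariances equal the true-score covariances, so only the own-variance terms attenuate.
True-score variance = [2.2²·0.66 + 21²·0.90 + 18²·0.59] + 398.592 = 591.254 + 398.592 = 989.846.
Reliability = 989.846 / 1168.43 = 0.8472.

0.8472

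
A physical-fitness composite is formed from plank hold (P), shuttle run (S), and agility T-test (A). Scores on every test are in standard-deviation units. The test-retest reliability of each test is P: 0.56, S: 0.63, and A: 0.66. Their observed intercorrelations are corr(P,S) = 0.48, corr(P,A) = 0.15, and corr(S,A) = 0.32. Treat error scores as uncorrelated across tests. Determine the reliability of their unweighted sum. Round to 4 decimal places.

0.7653

Var(P+S+A) = 3 + 2·[0.48 + 0.15 + 0.32] = 3 + 1.9 = 4.9.
With uncorrelated errors the cross-covariances are all true-score covariance, so they carry over unchanged; only the diagonal terms shrink to ρᵢσᵢ².
True-score variance = [0.56 + 0.63 + 0.66] + 1.9 = 1.85 + 1.9 = 3.75.
Reliability = 3.75 / 4.9 = 0.7653.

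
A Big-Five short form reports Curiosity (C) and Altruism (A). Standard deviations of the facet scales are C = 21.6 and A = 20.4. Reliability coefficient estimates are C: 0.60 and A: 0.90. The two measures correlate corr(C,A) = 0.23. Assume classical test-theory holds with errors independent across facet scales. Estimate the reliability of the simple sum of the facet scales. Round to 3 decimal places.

0.790

Var(C+A) = 21.6² + 20.4² + 2·[21.6·20.4·0.23] = 882.72 + 202.694 = 1085.41.
Because errors are independent across components, Cov(Tᵢ,Tⱼ) = Cov(Xᵢ,Xⱼ); the off-diagonal part of the true-score variance is the same as above.
True-score variance = [21.6²·0.60 + 20.4²·0.90] + 202.694 = 654.48 + 202.694 = 857.174.
Reliability = 857.174 / 1085.41 = 0.790.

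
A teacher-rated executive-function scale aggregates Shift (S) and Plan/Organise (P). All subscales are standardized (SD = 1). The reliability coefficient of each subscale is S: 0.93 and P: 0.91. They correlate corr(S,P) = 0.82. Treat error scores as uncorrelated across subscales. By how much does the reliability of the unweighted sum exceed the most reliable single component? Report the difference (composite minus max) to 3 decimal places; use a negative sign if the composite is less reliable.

0.026

Var(sum) = 2 + 1.64 = 3.64; true-score variance = 1.84 + 1.64 = 3.48; composite reliability = 0.9560.
Max component reliability = 0.9300.
Difference = 0.9560 − 0.9300 = 0.026.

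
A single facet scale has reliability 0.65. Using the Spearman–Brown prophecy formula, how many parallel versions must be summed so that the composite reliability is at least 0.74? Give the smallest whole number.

k ≥ ρ*(1−ρ₁)/(ρ₁(1−ρ*)) = 0.74·0.35 / (0.65·0.26) = 1.533.
Smallest integer k = 2.

2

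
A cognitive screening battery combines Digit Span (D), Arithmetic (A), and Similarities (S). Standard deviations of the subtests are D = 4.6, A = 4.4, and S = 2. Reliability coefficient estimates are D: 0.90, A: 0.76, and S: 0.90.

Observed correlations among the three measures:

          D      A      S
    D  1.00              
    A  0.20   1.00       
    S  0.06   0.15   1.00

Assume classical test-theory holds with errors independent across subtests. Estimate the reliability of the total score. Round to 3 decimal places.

Var(D+A+S) = 4.6² + 4.4² + 2² + 2·[4.6·4.4·0.20 + 4.6·2·0.06 + 4.4·2·0.15] = 44.52 + 11.84 = 56.36.
With uncorrelated errors the cross-covariances are all true-score covariance, so they carry over unchanged; only the diagonal terms shrink to ρᵢσᵢ².
True-score variance = [4.6²·0.90 + 4.4²·0.76 + 2²·0.90] + 11.84 = 37.3576 + 11.84 = 49.1976.
Reliability = 49.1976 / 56.36 = 0.873.

0.873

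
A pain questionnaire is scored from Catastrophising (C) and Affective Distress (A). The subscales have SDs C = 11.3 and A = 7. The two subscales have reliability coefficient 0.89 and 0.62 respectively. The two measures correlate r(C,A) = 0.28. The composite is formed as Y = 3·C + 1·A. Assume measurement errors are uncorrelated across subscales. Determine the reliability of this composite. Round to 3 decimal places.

0.891

Var(Y) = 3²·11.3² + 7² + 2·[3·11.3·7·0.28] = 1198.21 + 132.888 = 1331.1.
Because errors are independent across components, Cov(Tᵢ,Tⱼ) = Cov(Xᵢ,Xⱼ); the off-diagonal part of the true-score variance is the same as above.
True-score variance = [3²·11.3²·0.89 + 7²·0.62] + 132.888 = 1053.18 + 132.888 = 1186.06.
Reliability = 1186.06 / 1331.1 = 0.891.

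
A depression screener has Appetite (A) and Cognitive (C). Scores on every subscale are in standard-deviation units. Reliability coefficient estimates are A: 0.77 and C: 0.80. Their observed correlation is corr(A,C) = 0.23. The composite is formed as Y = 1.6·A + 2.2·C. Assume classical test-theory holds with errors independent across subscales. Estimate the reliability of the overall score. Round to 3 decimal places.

Var(Y) = 1.6² + 2.2² + 2·[3.52·0.23] = 7.4 + 1.6192 = 9.0192.
Because errors are independent across components, Cov(Tᵢ,Tⱼ) = Cov(Xᵢ,Xⱼ); the off-diagonal part of the true-score variance is the same as above.
True-score variance = [1.6²·0.77 + 2.2²·0.80] + 1.6192 = 5.8432 + 1.6192 = 7.4624.
Reliability = 7.4624 / 9.0192 = 0.827.

0.827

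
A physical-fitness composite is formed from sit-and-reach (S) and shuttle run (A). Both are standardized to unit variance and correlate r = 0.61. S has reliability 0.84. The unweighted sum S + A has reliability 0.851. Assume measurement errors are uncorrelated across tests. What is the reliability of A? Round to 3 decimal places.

0.680

Var(S+A) = 2 + 2·0.61 = 3.220.
True-score variance = ρ_S + ρ_A + 2·0.61, so 0.851 = (0.84 + ρ_A + 1.22) / 3.220.
ρ_A = 0.851·3.220 − 0.84 − 1.22 = 0.680.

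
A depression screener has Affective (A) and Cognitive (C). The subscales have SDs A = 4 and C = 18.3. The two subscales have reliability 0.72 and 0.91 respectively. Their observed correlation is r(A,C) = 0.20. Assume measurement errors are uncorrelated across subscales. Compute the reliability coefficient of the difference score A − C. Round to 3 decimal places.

0.892

Var(A−C) = 4² + 18.3² − 2·4·18.3·0.20 = 350.89 − 29.28 = 321.61.
Under uncorrelated errors the observed covariances equal the true-score covariances, so only the own-variance terms attenuate.
True-score variance = [4²·0.72 + 18.3²·0.91] − 29.28 = 316.27 − 29.28 = 286.99.
Reliability = 286.99 / 321.61 = 0.892.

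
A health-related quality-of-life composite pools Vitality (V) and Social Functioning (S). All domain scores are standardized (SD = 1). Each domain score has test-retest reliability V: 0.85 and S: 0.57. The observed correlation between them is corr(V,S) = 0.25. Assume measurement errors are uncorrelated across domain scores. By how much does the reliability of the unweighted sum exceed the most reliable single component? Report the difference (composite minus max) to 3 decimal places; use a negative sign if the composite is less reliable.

-0.082

Var(sum) = 2 + 0.5 = 2.5; true-score variance = 1.42 + 0.5 = 1.92; composite reliability = 0.7680.
Max component reliability = 0.8500.
Difference = 0.7680 − 0.8500 = -0.082.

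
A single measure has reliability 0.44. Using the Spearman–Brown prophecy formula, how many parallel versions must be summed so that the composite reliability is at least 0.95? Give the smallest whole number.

k ≥ ρ*(1−ρ₁)/(ρ₁(1−ρ*)) = 0.95·0.56 / (0.44·0.05) = 24.182.
Smallest integer k = 25.

25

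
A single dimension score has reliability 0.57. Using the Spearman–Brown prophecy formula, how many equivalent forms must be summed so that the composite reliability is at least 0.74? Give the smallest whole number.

3

k ≥ ρ*(1−ρ₁)/(ρ₁(1−ρ*)) = 0.74·0.43 / (0.57·0.26) = 2.147.
Smallest integer k = 3.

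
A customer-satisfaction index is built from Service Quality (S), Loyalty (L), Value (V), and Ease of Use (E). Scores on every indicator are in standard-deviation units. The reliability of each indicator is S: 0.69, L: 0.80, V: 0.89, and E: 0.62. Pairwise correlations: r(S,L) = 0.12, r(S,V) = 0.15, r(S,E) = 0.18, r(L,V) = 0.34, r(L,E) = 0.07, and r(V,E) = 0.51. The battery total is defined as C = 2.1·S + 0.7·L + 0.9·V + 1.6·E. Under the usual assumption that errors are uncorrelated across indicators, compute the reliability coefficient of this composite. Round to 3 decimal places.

Var(C) = 2.1² + 0.7² + 0.9² + 1.6² + 2·[1.47·0.12 + 1.89·0.15 + 3.36·0.18 + 0.63·0.34 + 1.12·0.07 + 1.44·0.51] = 8.27 + 4.1834 = 12.4534.
Because errors are independent across components, Cov(Tᵢ,Tⱼ) = Cov(Xᵢ,Xⱼ); the off-diagonal part of the true-score variance is the same as above.
True-score variance = [2.1²·0.69 + 0.7²·0.80 + 0.9²·0.89 + 1.6²·0.62] + 4.1834 = 5.743 + 4.1834 = 9.9264.
Reliability = 9.9264 / 12.4534 = 0.797.

0.797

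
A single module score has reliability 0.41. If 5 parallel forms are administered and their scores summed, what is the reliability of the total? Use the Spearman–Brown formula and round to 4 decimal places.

0.7765

ρ_k = kρ / (1 + (k−1)ρ) = 5·0.41 / (1 + 4·0.41) = 2.050 / 2.640 = 0.7765.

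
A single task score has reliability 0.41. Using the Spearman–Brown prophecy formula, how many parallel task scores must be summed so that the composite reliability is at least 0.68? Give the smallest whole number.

k ≥ ρ*(1−ρ₁)/(ρ₁(1−ρ*)) = 0.68·0.59 / (0.41·0.32) = 3.058.
Smallest integer k = 4.

4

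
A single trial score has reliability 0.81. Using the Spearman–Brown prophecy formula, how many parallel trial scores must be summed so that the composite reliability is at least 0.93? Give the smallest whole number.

4

k ≥ ρ*(1−ρ₁)/(ρ₁(1−ρ*)) = 0.93·0.19 / (0.81·0.07) = 3.116.
Smallest integer k = 4.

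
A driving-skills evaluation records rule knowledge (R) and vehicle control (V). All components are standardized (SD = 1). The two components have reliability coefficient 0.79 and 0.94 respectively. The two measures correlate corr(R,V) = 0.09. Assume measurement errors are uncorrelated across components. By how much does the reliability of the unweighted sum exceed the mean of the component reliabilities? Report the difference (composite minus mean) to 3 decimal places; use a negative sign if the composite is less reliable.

0.011

Var(sum) = 2 + 0.18 = 2.18; true-score variance = 1.73 + 0.18 = 1.91; composite reliability = 0.8761.
Mean component reliability = 0.8650.
Difference = 0.8761 − 0.8650 = 0.011.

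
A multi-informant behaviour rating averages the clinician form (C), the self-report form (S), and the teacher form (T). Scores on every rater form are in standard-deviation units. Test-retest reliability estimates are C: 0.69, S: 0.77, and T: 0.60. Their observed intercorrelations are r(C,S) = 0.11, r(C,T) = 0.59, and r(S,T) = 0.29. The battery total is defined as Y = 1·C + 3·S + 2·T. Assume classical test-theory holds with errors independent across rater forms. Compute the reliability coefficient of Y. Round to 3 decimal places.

0.806

Var(Y) = 1 + 3² + 2² + 2·[3·0.11 + 2·0.59 + 6·0.29] = 14 + 6.5 = 20.5.
Because errors are independent across components, Cov(Tᵢ,Tⱼ) = Cov(Xᵢ,Xⱼ); the off-diagonal part of the true-score variance is the same as above.
True-score variance = [0.69 + 3²·0.77 + 2²·0.60] + 6.5 = 10.02 + 6.5 = 16.52.
Reliability = 16.52 / 20.5 = 0.806.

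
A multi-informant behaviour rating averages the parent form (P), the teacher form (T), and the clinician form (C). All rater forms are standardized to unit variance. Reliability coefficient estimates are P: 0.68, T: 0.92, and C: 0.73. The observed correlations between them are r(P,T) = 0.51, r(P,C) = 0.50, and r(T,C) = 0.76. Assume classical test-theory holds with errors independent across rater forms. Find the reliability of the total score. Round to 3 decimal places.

0.898

Var(P+T+C) = 3 + 2·[0.51 + 0.50 + 0.76] = 3 + 3.54 = 6.54.
Because errors are independent across components, Cov(Tᵢ,Tⱼ) = Cov(Xᵢ,Xⱼ); the off-diagonal part of the true-score variance is the same as above.
True-score variance = [0.68 + 0.92 + 0.73] + 3.54 = 2.33 + 3.54 = 5.87.
Reliability = 5.87 / 6.54 = 0.898.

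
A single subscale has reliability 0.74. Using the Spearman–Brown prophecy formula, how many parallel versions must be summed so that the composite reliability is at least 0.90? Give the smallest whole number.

4

k ≥ ρ*(1−ρ₁)/(ρ₁(1−ρ*)) = 0.90·0.26 / (0.74·0.10) = 3.162.
Smallest integer k = 4.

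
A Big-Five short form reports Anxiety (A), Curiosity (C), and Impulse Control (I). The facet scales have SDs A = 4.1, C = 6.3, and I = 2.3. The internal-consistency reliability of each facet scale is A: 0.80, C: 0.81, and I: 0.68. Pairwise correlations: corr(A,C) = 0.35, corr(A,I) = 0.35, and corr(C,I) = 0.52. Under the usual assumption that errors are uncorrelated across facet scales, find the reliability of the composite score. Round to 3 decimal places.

0.876

Var(A+C+I) = 4.1² + 6.3² + 2.3² + 2·[4.1·6.3·0.35 + 4.1·2.3·0.35 + 6.3·2.3·0.52] = 61.79 + 39.7516 = 101.542.
Because errors are independent across components, Cov(Tᵢ,Tⱼ) = Cov(Xᵢ,Xⱼ); the off-diagonal part of the true-score variance is the same as above.
True-score variance = [4.1²·0.80 + 6.3²·0.81 + 2.3²·0.68] + 39.7516 = 49.1941 + 39.7516 = 88.9457.
Reliability = 88.9457 / 101.542 = 0.876.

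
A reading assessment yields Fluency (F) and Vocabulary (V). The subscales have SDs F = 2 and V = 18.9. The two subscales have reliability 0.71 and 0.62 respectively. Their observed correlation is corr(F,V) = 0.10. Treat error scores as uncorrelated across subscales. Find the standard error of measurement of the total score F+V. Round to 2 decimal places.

Var(total) = 361.21 + 7.56 = 368.77.
True-score variance = 224.31 + 7.56 = 231.87, so reliability = 0.6288.
Error variance = 368.77 − 231.87 = 136.9; SEM = √136.9 = 11.70.

11.70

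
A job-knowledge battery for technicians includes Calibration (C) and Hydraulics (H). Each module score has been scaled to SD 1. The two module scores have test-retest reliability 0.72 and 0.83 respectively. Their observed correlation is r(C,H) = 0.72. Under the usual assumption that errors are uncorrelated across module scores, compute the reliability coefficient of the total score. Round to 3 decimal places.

Var(C+H) = 2 + 2·[0.72] = 2 + 1.44 = 3.44.
Under uncorrelated errors the observed covariances equal the true-score covariances, so only the own-variance terms attenuate.
True-score variance = [0.72 + 0.83] + 1.44 = 1.55 + 1.44 = 2.99.
Reliability = 2.99 / 3.44 = 0.869.

0.869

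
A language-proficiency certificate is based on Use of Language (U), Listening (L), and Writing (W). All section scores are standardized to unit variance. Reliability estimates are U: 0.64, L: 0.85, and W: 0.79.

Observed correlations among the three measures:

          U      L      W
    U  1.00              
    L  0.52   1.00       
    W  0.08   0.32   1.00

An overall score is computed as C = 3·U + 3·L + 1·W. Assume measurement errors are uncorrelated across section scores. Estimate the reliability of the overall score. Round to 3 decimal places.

0.844

Var(C) = 3² + 3² + 1 + 2·[9·0.52 + 3·0.08 + 3·0.32] = 19 + 11.76 = 30.76.
Because errors are independent across components, Cov(Tᵢ,Tⱼ) = Cov(Xᵢ,Xⱼ); the off-diagonal part of the true-score variance is the same as above.
True-score variance = [3²·0.64 + 3²·0.85 + 0.79] + 11.76 = 14.2 + 11.76 = 25.96.
Reliability = 25.96 / 30.76 = 0.844.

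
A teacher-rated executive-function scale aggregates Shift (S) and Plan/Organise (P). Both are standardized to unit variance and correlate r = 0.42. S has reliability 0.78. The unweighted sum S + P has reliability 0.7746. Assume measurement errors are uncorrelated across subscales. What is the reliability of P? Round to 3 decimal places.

0.580

Var(S+P) = 2 + 2·0.42 = 2.840.
True-score variance = ρ_S + ρ_P + 2·0.42, so 0.7746 = (0.78 + ρ_P + 0.84) / 2.840.
ρ_P = 0.7746·2.840 − 0.78 − 0.84 = 0.580.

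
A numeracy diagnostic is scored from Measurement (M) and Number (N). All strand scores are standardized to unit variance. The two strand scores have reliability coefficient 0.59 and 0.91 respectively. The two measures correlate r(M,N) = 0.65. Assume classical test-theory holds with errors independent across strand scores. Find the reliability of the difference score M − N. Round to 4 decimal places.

Var(M−N) = 1 + 1 − 2·0.65 = 2 − 1.3 = 0.7.
Because errors are independent across components, Cov(Tᵢ,Tⱼ) = Cov(Xᵢ,Xⱼ); the off-diagonal part of the true-score variance is the same as above.
True-score variance = [0.59 + 0.91] − 1.3 = 1.5 − 1.3 = 0.2.
Reliability = 0.2 / 0.7 = 0.2857.

0.2857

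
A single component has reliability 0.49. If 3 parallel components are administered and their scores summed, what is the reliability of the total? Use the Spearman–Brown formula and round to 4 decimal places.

0.7424

ρ_k = kρ / (1 + (k−1)ρ) = 3·0.49 / (1 + 2·0.49) = 1.470 / 1.980 = 0.7424.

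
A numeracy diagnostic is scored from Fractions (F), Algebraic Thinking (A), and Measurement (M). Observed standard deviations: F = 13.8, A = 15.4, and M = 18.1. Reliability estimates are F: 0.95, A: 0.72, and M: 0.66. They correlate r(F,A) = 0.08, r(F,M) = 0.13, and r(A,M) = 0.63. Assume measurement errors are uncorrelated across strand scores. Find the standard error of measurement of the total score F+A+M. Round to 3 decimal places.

Var(total) = 755.21 + 450.158 = 1205.37.
True-score variance = 567.896 + 450.158 = 1018.05, so reliability = 0.8446.
Error variance = 1205.37 − 1018.05 = 187.314; SEM = √187.314 = 13.686.

13.686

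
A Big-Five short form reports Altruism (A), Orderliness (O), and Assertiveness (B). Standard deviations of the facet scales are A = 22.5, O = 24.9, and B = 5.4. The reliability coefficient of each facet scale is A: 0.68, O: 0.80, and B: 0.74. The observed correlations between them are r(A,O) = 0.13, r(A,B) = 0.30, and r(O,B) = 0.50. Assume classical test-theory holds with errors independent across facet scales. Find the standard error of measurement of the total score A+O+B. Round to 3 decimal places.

17.134

Var(total) = 1155.42 + 353.025 = 1508.44.
True-score variance = 861.836 + 353.025 = 1214.86, so reliability = 0.8054.
Error variance = 1508.44 − 1214.86 = 293.584; SEM = √293.584 = 17.134.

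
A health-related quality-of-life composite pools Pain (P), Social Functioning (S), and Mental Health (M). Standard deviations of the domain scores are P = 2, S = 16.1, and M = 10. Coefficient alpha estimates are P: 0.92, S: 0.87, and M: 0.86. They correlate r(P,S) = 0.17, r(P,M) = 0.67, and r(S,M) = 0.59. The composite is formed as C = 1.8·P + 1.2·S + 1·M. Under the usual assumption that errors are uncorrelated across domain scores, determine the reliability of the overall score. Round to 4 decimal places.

Var(C) = 1.8²·2² + 1.2²·16.1² + 10² + 2·[2.16·2·16.1·0.17 + 1.8·2·10·0.67 + 1.2·16.1·10·0.59] = 486.222 + 299.864 = 786.086.
Under uncorrelated errors the observed covariances equal the true-score covariances, so only the own-variance terms attenuate.
True-score variance = [1.8²·2²·0.92 + 1.2²·16.1²·0.87 + 10²·0.86] + 299.864 = 422.661 + 299.864 = 722.525.
Reliability = 722.525 / 786.086 = 0.9191.

0.9191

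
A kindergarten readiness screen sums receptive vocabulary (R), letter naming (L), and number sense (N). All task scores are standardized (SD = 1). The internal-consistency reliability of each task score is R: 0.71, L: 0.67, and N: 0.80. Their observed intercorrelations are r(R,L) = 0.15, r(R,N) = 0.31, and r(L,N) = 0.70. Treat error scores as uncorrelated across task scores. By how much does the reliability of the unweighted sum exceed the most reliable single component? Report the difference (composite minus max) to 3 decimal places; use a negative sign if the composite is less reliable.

Var(sum) = 3 + 2.32 = 5.32; true-score variance = 2.18 + 2.32 = 4.5; composite reliability = 0.8459.
Max component reliability = 0.8000.
Difference = 0.8459 − 0.8000 = 0.046.

0.046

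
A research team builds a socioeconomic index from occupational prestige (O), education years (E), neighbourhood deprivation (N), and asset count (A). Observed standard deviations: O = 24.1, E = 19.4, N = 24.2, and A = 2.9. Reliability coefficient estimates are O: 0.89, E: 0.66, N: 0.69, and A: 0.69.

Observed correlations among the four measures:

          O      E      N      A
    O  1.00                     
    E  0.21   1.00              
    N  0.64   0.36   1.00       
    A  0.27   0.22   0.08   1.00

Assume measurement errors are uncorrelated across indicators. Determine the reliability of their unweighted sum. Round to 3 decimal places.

0.871

Var(O+E+N+A) = 24.1² + 19.4² + 24.2² + 2.9² + 2·[24.1·19.4·0.21 + 24.1·24.2·0.64 + 24.1·2.9·0.27 + 19.4·24.2·0.36 + 19.4·2.9·0.22 + 24.2·2.9·0.08] = 1551.22 + 1354.64 = 2905.86.
Under uncorrelated errors the observed covariances equal the true-score covariances, so only the own-variance terms attenuate.
True-score variance = [24.1²·0.89 + 19.4²·0.66 + 24.2²·0.69 + 2.9²·0.69] + 1354.64 = 1175.21 + 1354.64 = 2529.85.
Reliability = 2529.85 / 2905.86 = 0.871.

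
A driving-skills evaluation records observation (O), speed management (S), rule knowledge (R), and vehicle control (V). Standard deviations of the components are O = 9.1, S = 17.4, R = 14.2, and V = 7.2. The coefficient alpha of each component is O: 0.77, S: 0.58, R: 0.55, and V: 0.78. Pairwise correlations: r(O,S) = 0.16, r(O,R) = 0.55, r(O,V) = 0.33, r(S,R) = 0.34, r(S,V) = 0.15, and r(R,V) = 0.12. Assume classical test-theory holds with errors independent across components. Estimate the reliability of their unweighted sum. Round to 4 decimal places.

0.7753

Var(O+S+R+V) = 9.1² + 17.4² + 14.2² + 7.2² + 2·[9.1·17.4·0.16 + 9.1·14.2·0.55 + 9.1·7.2·0.33 + 17.4·14.2·0.34 + 17.4·7.2·0.15 + 14.2·7.2·0.12] = 639.05 + 466.19 = 1105.24.
Because errors are independent across components, Cov(Tᵢ,Tⱼ) = Cov(Xᵢ,Xⱼ); the off-diagonal part of the true-score variance is the same as above.
True-score variance = [9.1²·0.77 + 17.4²·0.58 + 14.2²·0.55 + 7.2²·0.78] + 466.19 = 390.702 + 466.19 = 856.892.
Reliability = 856.892 / 1105.24 = 0.7753.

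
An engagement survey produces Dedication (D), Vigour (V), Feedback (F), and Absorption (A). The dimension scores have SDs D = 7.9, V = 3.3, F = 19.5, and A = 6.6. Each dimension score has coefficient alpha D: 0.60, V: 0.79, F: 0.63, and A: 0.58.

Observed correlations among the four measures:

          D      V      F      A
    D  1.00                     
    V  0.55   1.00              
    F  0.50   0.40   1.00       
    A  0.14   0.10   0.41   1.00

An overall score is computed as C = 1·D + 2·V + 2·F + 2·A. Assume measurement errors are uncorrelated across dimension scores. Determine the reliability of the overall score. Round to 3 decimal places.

Var(C) = 7.9² + 2²·3.3² + 2²·19.5² + 2²·6.6² + 2·[2·7.9·3.3·0.55 + 2·7.9·19.5·0.50 + 2·7.9·6.6·0.14 + 4·3.3·19.5·0.40 + 4·3.3·6.6·0.10 + 4·19.5·6.6·0.41] = 1801.21 + 1040.13 = 2841.34.
Because errors are independent across components, Cov(Tᵢ,Tⱼ) = Cov(Xᵢ,Xⱼ); the off-diagonal part of the true-score variance is the same as above.
True-score variance = [7.9²·0.60 + 2²·3.3²·0.79 + 2²·19.5²·0.63 + 2²·6.6²·0.58] + 1040.13 = 1131.15 + 1040.13 = 2171.28.
Reliability = 2171.28 / 2841.34 = 0.764.

0.764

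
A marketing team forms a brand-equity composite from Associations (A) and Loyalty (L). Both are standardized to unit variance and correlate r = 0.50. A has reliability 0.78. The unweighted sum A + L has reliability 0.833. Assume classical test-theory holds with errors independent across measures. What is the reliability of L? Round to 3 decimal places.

Var(A+L) = 2 + 2·0.50 = 3.000.
True-score variance = ρ_A + ρ_L + 2·0.50, so 0.833 = (0.78 + ρ_L + 1.00) / 3.000.
ρ_L = 0.833·3.000 − 0.78 − 1.00 = 0.719.

0.719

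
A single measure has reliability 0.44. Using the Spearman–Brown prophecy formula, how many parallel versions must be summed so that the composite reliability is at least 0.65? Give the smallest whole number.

3

k ≥ ρ*(1−ρ₁)/(ρ₁(1−ρ*)) = 0.65·0.56 / (0.44·0.35) = 2.364.
Smallest integer k = 3.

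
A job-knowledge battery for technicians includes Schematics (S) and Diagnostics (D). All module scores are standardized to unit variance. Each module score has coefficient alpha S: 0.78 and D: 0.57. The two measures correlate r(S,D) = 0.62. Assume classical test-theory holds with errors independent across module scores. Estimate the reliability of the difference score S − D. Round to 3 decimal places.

0.145

Var(S−D) = 1 + 1 − 2·0.62 = 2 − 1.24 = 0.76.
With uncorrelated errors the cross-covariances are all true-score covariance, so they carry over unchanged; only the diagonal terms shrink to ρᵢσᵢ².
True-score variance = [0.78 + 0.57] − 1.24 = 1.35 − 1.24 = 0.11.
Reliability = 0.11 / 0.76 = 0.145.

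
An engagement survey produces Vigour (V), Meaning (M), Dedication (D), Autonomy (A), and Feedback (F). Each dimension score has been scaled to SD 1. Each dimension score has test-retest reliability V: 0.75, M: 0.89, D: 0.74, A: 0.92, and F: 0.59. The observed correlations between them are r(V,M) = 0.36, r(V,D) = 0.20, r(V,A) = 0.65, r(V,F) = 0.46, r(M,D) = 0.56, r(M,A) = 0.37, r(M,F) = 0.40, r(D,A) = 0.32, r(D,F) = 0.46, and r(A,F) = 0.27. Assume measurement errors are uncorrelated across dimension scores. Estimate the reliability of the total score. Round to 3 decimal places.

0.915

Var(V+M+D+A+F) = 5 + 2·[0.36 + 0.20 + 0.65 + 0.46 + 0.56 + 0.37 + 0.40 + 0.32 + 0.46 + 0.27] = 5 + 8.1 = 13.1.
Because errors are independent across components, Cov(Tᵢ,Tⱼ) = Cov(Xᵢ,Xⱼ); the off-diagonal part of the true-score variance is the same as above.
True-score variance = [0.75 + 0.89 + 0.74 + 0.92 + 0.59] + 8.1 = 3.89 + 8.1 = 11.99.
Reliability = 11.99 / 13.1 = 0.915.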